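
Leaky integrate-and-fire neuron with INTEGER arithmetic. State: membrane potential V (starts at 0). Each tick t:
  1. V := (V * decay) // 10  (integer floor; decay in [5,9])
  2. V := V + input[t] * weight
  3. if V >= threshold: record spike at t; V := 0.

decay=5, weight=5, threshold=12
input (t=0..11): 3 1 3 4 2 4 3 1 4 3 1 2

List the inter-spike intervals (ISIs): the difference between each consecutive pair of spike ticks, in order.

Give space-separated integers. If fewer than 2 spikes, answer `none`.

Answer: 2 1 2 1 2 1 2

Derivation:
t=0: input=3 -> V=0 FIRE
t=1: input=1 -> V=5
t=2: input=3 -> V=0 FIRE
t=3: input=4 -> V=0 FIRE
t=4: input=2 -> V=10
t=5: input=4 -> V=0 FIRE
t=6: input=3 -> V=0 FIRE
t=7: input=1 -> V=5
t=8: input=4 -> V=0 FIRE
t=9: input=3 -> V=0 FIRE
t=10: input=1 -> V=5
t=11: input=2 -> V=0 FIRE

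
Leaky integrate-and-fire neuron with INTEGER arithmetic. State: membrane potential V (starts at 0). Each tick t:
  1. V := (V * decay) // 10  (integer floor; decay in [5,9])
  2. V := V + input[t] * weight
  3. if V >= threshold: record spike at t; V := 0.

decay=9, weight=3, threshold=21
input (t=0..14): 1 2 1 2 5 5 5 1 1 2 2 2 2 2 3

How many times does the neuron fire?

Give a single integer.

t=0: input=1 -> V=3
t=1: input=2 -> V=8
t=2: input=1 -> V=10
t=3: input=2 -> V=15
t=4: input=5 -> V=0 FIRE
t=5: input=5 -> V=15
t=6: input=5 -> V=0 FIRE
t=7: input=1 -> V=3
t=8: input=1 -> V=5
t=9: input=2 -> V=10
t=10: input=2 -> V=15
t=11: input=2 -> V=19
t=12: input=2 -> V=0 FIRE
t=13: input=2 -> V=6
t=14: input=3 -> V=14

Answer: 3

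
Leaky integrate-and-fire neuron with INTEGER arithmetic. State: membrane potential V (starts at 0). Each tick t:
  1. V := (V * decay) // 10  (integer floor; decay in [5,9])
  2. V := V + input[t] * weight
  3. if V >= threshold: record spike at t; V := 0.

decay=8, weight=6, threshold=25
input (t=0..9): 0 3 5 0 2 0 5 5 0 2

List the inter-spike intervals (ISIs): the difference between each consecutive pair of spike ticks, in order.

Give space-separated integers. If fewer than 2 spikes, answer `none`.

Answer: 4 1

Derivation:
t=0: input=0 -> V=0
t=1: input=3 -> V=18
t=2: input=5 -> V=0 FIRE
t=3: input=0 -> V=0
t=4: input=2 -> V=12
t=5: input=0 -> V=9
t=6: input=5 -> V=0 FIRE
t=7: input=5 -> V=0 FIRE
t=8: input=0 -> V=0
t=9: input=2 -> V=12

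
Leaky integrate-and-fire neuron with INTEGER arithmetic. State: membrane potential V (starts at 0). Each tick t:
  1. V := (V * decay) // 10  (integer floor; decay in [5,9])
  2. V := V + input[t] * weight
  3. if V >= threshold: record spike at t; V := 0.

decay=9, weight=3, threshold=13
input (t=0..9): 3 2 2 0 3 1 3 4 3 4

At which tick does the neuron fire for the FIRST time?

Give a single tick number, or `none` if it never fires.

Answer: 1

Derivation:
t=0: input=3 -> V=9
t=1: input=2 -> V=0 FIRE
t=2: input=2 -> V=6
t=3: input=0 -> V=5
t=4: input=3 -> V=0 FIRE
t=5: input=1 -> V=3
t=6: input=3 -> V=11
t=7: input=4 -> V=0 FIRE
t=8: input=3 -> V=9
t=9: input=4 -> V=0 FIRE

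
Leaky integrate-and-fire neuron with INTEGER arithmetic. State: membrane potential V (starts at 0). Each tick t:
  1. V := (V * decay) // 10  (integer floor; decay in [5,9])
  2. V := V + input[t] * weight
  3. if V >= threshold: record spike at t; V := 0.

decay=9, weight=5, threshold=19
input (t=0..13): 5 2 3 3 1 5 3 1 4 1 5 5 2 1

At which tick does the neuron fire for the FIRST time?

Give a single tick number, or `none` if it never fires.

t=0: input=5 -> V=0 FIRE
t=1: input=2 -> V=10
t=2: input=3 -> V=0 FIRE
t=3: input=3 -> V=15
t=4: input=1 -> V=18
t=5: input=5 -> V=0 FIRE
t=6: input=3 -> V=15
t=7: input=1 -> V=18
t=8: input=4 -> V=0 FIRE
t=9: input=1 -> V=5
t=10: input=5 -> V=0 FIRE
t=11: input=5 -> V=0 FIRE
t=12: input=2 -> V=10
t=13: input=1 -> V=14

Answer: 0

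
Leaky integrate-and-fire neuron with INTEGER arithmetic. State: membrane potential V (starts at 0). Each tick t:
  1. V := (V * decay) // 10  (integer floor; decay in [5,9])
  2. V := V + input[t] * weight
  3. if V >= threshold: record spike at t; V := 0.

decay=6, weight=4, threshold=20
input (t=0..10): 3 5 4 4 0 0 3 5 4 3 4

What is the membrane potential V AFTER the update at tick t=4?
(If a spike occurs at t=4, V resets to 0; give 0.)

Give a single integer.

t=0: input=3 -> V=12
t=1: input=5 -> V=0 FIRE
t=2: input=4 -> V=16
t=3: input=4 -> V=0 FIRE
t=4: input=0 -> V=0
t=5: input=0 -> V=0
t=6: input=3 -> V=12
t=7: input=5 -> V=0 FIRE
t=8: input=4 -> V=16
t=9: input=3 -> V=0 FIRE
t=10: input=4 -> V=16

Answer: 0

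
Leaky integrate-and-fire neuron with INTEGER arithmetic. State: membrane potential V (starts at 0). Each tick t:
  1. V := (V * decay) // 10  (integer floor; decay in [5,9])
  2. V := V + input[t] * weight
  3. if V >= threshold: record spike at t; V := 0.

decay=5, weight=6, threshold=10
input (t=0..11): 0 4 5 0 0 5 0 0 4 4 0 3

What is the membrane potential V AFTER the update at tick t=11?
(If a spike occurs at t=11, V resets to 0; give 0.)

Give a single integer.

t=0: input=0 -> V=0
t=1: input=4 -> V=0 FIRE
t=2: input=5 -> V=0 FIRE
t=3: input=0 -> V=0
t=4: input=0 -> V=0
t=5: input=5 -> V=0 FIRE
t=6: input=0 -> V=0
t=7: input=0 -> V=0
t=8: input=4 -> V=0 FIRE
t=9: input=4 -> V=0 FIRE
t=10: input=0 -> V=0
t=11: input=3 -> V=0 FIRE

Answer: 0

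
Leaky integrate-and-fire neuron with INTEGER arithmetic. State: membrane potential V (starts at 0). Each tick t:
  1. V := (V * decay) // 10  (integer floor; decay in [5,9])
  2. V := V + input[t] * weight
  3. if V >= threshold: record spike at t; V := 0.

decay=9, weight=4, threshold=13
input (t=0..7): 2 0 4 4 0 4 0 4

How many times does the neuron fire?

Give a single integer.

Answer: 4

Derivation:
t=0: input=2 -> V=8
t=1: input=0 -> V=7
t=2: input=4 -> V=0 FIRE
t=3: input=4 -> V=0 FIRE
t=4: input=0 -> V=0
t=5: input=4 -> V=0 FIRE
t=6: input=0 -> V=0
t=7: input=4 -> V=0 FIRE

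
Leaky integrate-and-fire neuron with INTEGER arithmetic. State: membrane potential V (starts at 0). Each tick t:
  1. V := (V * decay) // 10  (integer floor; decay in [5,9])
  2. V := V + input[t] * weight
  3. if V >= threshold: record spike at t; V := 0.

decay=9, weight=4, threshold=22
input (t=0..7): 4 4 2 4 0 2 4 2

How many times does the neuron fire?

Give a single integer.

t=0: input=4 -> V=16
t=1: input=4 -> V=0 FIRE
t=2: input=2 -> V=8
t=3: input=4 -> V=0 FIRE
t=4: input=0 -> V=0
t=5: input=2 -> V=8
t=6: input=4 -> V=0 FIRE
t=7: input=2 -> V=8

Answer: 3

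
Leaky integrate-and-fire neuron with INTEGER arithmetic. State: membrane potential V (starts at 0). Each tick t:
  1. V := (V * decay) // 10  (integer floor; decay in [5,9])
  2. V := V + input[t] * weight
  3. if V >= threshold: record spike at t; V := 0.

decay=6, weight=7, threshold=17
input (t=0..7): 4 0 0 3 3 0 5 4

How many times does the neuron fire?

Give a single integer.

Answer: 5

Derivation:
t=0: input=4 -> V=0 FIRE
t=1: input=0 -> V=0
t=2: input=0 -> V=0
t=3: input=3 -> V=0 FIRE
t=4: input=3 -> V=0 FIRE
t=5: input=0 -> V=0
t=6: input=5 -> V=0 FIRE
t=7: input=4 -> V=0 FIRE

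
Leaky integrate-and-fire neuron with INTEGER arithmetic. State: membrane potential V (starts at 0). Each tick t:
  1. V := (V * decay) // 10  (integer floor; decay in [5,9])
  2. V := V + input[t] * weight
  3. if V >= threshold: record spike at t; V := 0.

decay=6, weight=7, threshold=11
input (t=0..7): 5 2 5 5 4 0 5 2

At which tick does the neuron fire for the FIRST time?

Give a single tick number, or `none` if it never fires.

Answer: 0

Derivation:
t=0: input=5 -> V=0 FIRE
t=1: input=2 -> V=0 FIRE
t=2: input=5 -> V=0 FIRE
t=3: input=5 -> V=0 FIRE
t=4: input=4 -> V=0 FIRE
t=5: input=0 -> V=0
t=6: input=5 -> V=0 FIRE
t=7: input=2 -> V=0 FIRE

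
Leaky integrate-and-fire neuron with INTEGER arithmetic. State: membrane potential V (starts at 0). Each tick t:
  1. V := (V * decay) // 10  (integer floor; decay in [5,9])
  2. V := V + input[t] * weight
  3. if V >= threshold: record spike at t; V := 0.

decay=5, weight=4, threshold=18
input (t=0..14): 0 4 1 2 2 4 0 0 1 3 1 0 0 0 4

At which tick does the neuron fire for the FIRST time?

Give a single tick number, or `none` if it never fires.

Answer: 5

Derivation:
t=0: input=0 -> V=0
t=1: input=4 -> V=16
t=2: input=1 -> V=12
t=3: input=2 -> V=14
t=4: input=2 -> V=15
t=5: input=4 -> V=0 FIRE
t=6: input=0 -> V=0
t=7: input=0 -> V=0
t=8: input=1 -> V=4
t=9: input=3 -> V=14
t=10: input=1 -> V=11
t=11: input=0 -> V=5
t=12: input=0 -> V=2
t=13: input=0 -> V=1
t=14: input=4 -> V=16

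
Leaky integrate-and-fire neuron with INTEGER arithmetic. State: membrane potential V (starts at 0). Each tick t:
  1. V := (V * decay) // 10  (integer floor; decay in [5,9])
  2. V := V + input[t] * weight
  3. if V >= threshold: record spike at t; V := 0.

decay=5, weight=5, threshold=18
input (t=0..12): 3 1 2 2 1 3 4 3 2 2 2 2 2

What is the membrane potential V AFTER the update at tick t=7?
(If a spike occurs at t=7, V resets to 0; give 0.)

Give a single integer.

t=0: input=3 -> V=15
t=1: input=1 -> V=12
t=2: input=2 -> V=16
t=3: input=2 -> V=0 FIRE
t=4: input=1 -> V=5
t=5: input=3 -> V=17
t=6: input=4 -> V=0 FIRE
t=7: input=3 -> V=15
t=8: input=2 -> V=17
t=9: input=2 -> V=0 FIRE
t=10: input=2 -> V=10
t=11: input=2 -> V=15
t=12: input=2 -> V=17

Answer: 15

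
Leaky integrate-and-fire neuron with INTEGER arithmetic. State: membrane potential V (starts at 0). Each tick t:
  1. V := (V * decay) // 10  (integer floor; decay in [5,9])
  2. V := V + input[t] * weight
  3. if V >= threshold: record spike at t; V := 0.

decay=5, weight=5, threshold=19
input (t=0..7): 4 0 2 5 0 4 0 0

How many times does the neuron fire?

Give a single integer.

t=0: input=4 -> V=0 FIRE
t=1: input=0 -> V=0
t=2: input=2 -> V=10
t=3: input=5 -> V=0 FIRE
t=4: input=0 -> V=0
t=5: input=4 -> V=0 FIRE
t=6: input=0 -> V=0
t=7: input=0 -> V=0

Answer: 3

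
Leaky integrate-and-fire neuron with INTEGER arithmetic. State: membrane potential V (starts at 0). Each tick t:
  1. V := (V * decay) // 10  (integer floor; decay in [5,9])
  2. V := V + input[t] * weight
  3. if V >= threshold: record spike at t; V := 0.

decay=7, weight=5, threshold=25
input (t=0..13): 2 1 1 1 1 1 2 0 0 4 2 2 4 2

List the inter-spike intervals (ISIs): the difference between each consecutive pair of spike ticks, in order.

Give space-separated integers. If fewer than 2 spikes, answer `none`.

Answer: 3

Derivation:
t=0: input=2 -> V=10
t=1: input=1 -> V=12
t=2: input=1 -> V=13
t=3: input=1 -> V=14
t=4: input=1 -> V=14
t=5: input=1 -> V=14
t=6: input=2 -> V=19
t=7: input=0 -> V=13
t=8: input=0 -> V=9
t=9: input=4 -> V=0 FIRE
t=10: input=2 -> V=10
t=11: input=2 -> V=17
t=12: input=4 -> V=0 FIRE
t=13: input=2 -> V=10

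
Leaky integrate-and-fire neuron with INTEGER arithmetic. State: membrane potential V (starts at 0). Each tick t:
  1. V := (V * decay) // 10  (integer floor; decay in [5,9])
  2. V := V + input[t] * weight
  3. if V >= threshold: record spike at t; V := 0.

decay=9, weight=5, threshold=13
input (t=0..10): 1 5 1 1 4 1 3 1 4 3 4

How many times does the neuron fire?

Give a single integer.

t=0: input=1 -> V=5
t=1: input=5 -> V=0 FIRE
t=2: input=1 -> V=5
t=3: input=1 -> V=9
t=4: input=4 -> V=0 FIRE
t=5: input=1 -> V=5
t=6: input=3 -> V=0 FIRE
t=7: input=1 -> V=5
t=8: input=4 -> V=0 FIRE
t=9: input=3 -> V=0 FIRE
t=10: input=4 -> V=0 FIRE

Answer: 6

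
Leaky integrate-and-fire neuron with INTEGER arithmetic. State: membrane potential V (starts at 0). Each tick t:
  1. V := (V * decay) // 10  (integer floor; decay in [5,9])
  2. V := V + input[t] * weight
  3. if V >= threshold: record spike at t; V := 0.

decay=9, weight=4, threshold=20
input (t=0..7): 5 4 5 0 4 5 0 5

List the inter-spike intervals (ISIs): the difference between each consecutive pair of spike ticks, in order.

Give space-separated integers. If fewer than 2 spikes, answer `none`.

t=0: input=5 -> V=0 FIRE
t=1: input=4 -> V=16
t=2: input=5 -> V=0 FIRE
t=3: input=0 -> V=0
t=4: input=4 -> V=16
t=5: input=5 -> V=0 FIRE
t=6: input=0 -> V=0
t=7: input=5 -> V=0 FIRE

Answer: 2 3 2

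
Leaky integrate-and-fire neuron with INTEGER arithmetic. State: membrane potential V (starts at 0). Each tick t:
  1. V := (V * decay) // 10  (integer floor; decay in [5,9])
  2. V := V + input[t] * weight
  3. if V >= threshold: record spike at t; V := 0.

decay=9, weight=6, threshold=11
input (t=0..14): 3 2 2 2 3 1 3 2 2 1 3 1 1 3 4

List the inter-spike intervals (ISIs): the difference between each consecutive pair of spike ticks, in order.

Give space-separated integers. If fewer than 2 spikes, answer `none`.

Answer: 1 1 1 1 2 1 1 2 2 1 1

Derivation:
t=0: input=3 -> V=0 FIRE
t=1: input=2 -> V=0 FIRE
t=2: input=2 -> V=0 FIRE
t=3: input=2 -> V=0 FIRE
t=4: input=3 -> V=0 FIRE
t=5: input=1 -> V=6
t=6: input=3 -> V=0 FIRE
t=7: input=2 -> V=0 FIRE
t=8: input=2 -> V=0 FIRE
t=9: input=1 -> V=6
t=10: input=3 -> V=0 FIRE
t=11: input=1 -> V=6
t=12: input=1 -> V=0 FIRE
t=13: input=3 -> V=0 FIRE
t=14: input=4 -> V=0 FIRE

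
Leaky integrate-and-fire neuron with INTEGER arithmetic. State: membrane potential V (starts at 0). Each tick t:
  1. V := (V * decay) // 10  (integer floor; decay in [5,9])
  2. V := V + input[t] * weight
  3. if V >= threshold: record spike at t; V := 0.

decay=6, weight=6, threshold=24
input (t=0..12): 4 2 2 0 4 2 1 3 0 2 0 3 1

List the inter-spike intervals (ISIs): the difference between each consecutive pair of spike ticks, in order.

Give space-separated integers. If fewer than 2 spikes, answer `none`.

t=0: input=4 -> V=0 FIRE
t=1: input=2 -> V=12
t=2: input=2 -> V=19
t=3: input=0 -> V=11
t=4: input=4 -> V=0 FIRE
t=5: input=2 -> V=12
t=6: input=1 -> V=13
t=7: input=3 -> V=0 FIRE
t=8: input=0 -> V=0
t=9: input=2 -> V=12
t=10: input=0 -> V=7
t=11: input=3 -> V=22
t=12: input=1 -> V=19

Answer: 4 3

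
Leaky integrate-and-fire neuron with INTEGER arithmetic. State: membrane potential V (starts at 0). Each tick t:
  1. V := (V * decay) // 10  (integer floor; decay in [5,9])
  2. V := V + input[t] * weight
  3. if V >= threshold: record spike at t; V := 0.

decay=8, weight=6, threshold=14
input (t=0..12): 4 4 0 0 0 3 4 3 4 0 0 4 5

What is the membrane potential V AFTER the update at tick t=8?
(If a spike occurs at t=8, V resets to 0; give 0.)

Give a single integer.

t=0: input=4 -> V=0 FIRE
t=1: input=4 -> V=0 FIRE
t=2: input=0 -> V=0
t=3: input=0 -> V=0
t=4: input=0 -> V=0
t=5: input=3 -> V=0 FIRE
t=6: input=4 -> V=0 FIRE
t=7: input=3 -> V=0 FIRE
t=8: input=4 -> V=0 FIRE
t=9: input=0 -> V=0
t=10: input=0 -> V=0
t=11: input=4 -> V=0 FIRE
t=12: input=5 -> V=0 FIRE

Answer: 0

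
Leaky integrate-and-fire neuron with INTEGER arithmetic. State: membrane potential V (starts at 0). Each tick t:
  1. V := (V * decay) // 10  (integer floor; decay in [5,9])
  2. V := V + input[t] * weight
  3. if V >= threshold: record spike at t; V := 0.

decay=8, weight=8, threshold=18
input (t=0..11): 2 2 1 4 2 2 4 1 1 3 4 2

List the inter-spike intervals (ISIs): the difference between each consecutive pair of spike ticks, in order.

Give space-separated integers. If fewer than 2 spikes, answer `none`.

t=0: input=2 -> V=16
t=1: input=2 -> V=0 FIRE
t=2: input=1 -> V=8
t=3: input=4 -> V=0 FIRE
t=4: input=2 -> V=16
t=5: input=2 -> V=0 FIRE
t=6: input=4 -> V=0 FIRE
t=7: input=1 -> V=8
t=8: input=1 -> V=14
t=9: input=3 -> V=0 FIRE
t=10: input=4 -> V=0 FIRE
t=11: input=2 -> V=16

Answer: 2 2 1 3 1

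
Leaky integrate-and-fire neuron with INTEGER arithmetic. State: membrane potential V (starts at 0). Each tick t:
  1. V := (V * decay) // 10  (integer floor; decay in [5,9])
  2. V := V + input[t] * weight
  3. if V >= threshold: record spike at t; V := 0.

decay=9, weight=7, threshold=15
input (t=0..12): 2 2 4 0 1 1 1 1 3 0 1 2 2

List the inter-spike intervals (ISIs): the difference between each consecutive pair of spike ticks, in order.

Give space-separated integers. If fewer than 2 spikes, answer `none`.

Answer: 1 4 2 3

Derivation:
t=0: input=2 -> V=14
t=1: input=2 -> V=0 FIRE
t=2: input=4 -> V=0 FIRE
t=3: input=0 -> V=0
t=4: input=1 -> V=7
t=5: input=1 -> V=13
t=6: input=1 -> V=0 FIRE
t=7: input=1 -> V=7
t=8: input=3 -> V=0 FIRE
t=9: input=0 -> V=0
t=10: input=1 -> V=7
t=11: input=2 -> V=0 FIRE
t=12: input=2 -> V=14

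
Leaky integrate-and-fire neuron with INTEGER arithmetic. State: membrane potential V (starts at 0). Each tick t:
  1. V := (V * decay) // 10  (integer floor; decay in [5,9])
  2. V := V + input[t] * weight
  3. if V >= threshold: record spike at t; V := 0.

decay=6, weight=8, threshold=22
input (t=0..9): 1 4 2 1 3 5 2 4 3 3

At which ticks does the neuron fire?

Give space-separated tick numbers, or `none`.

t=0: input=1 -> V=8
t=1: input=4 -> V=0 FIRE
t=2: input=2 -> V=16
t=3: input=1 -> V=17
t=4: input=3 -> V=0 FIRE
t=5: input=5 -> V=0 FIRE
t=6: input=2 -> V=16
t=7: input=4 -> V=0 FIRE
t=8: input=3 -> V=0 FIRE
t=9: input=3 -> V=0 FIRE

Answer: 1 4 5 7 8 9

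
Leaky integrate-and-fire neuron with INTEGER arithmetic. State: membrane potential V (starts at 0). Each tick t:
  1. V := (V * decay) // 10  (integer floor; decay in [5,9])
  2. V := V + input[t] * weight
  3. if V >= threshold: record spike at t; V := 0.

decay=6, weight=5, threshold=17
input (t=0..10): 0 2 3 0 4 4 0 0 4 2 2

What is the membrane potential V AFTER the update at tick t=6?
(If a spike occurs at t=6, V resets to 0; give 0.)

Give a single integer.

t=0: input=0 -> V=0
t=1: input=2 -> V=10
t=2: input=3 -> V=0 FIRE
t=3: input=0 -> V=0
t=4: input=4 -> V=0 FIRE
t=5: input=4 -> V=0 FIRE
t=6: input=0 -> V=0
t=7: input=0 -> V=0
t=8: input=4 -> V=0 FIRE
t=9: input=2 -> V=10
t=10: input=2 -> V=16

Answer: 0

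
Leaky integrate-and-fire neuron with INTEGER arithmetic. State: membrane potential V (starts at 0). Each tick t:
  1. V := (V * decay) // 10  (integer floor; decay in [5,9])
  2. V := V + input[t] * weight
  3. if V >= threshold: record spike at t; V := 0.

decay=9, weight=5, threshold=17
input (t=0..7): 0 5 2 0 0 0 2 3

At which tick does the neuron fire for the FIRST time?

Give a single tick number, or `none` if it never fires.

Answer: 1

Derivation:
t=0: input=0 -> V=0
t=1: input=5 -> V=0 FIRE
t=2: input=2 -> V=10
t=3: input=0 -> V=9
t=4: input=0 -> V=8
t=5: input=0 -> V=7
t=6: input=2 -> V=16
t=7: input=3 -> V=0 FIRE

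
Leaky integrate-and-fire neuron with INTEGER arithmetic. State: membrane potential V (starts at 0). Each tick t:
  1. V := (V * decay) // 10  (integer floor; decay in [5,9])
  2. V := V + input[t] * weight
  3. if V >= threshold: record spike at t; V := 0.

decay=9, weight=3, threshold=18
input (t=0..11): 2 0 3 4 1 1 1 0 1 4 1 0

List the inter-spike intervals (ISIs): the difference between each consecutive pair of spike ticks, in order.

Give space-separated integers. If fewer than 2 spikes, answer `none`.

Answer: 6

Derivation:
t=0: input=2 -> V=6
t=1: input=0 -> V=5
t=2: input=3 -> V=13
t=3: input=4 -> V=0 FIRE
t=4: input=1 -> V=3
t=5: input=1 -> V=5
t=6: input=1 -> V=7
t=7: input=0 -> V=6
t=8: input=1 -> V=8
t=9: input=4 -> V=0 FIRE
t=10: input=1 -> V=3
t=11: input=0 -> V=2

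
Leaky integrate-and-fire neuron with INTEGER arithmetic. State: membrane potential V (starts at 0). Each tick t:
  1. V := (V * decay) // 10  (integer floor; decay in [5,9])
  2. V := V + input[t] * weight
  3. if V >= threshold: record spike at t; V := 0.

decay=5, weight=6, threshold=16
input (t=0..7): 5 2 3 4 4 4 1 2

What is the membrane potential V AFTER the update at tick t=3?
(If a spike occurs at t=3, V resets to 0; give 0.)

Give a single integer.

Answer: 0

Derivation:
t=0: input=5 -> V=0 FIRE
t=1: input=2 -> V=12
t=2: input=3 -> V=0 FIRE
t=3: input=4 -> V=0 FIRE
t=4: input=4 -> V=0 FIRE
t=5: input=4 -> V=0 FIRE
t=6: input=1 -> V=6
t=7: input=2 -> V=15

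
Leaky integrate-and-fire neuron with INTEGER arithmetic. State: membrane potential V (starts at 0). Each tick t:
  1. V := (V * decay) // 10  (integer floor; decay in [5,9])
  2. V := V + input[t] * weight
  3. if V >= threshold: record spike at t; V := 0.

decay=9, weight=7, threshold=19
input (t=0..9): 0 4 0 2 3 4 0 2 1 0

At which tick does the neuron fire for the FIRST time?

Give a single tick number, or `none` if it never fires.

Answer: 1

Derivation:
t=0: input=0 -> V=0
t=1: input=4 -> V=0 FIRE
t=2: input=0 -> V=0
t=3: input=2 -> V=14
t=4: input=3 -> V=0 FIRE
t=5: input=4 -> V=0 FIRE
t=6: input=0 -> V=0
t=7: input=2 -> V=14
t=8: input=1 -> V=0 FIRE
t=9: input=0 -> V=0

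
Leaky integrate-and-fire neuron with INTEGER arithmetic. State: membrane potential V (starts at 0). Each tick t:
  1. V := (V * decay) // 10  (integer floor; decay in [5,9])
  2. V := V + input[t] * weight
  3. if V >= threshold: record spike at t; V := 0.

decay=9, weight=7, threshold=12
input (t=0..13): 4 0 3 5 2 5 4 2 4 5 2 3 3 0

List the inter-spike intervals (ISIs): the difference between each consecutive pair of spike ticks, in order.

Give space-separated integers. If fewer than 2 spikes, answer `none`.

t=0: input=4 -> V=0 FIRE
t=1: input=0 -> V=0
t=2: input=3 -> V=0 FIRE
t=3: input=5 -> V=0 FIRE
t=4: input=2 -> V=0 FIRE
t=5: input=5 -> V=0 FIRE
t=6: input=4 -> V=0 FIRE
t=7: input=2 -> V=0 FIRE
t=8: input=4 -> V=0 FIRE
t=9: input=5 -> V=0 FIRE
t=10: input=2 -> V=0 FIRE
t=11: input=3 -> V=0 FIRE
t=12: input=3 -> V=0 FIRE
t=13: input=0 -> V=0

Answer: 2 1 1 1 1 1 1 1 1 1 1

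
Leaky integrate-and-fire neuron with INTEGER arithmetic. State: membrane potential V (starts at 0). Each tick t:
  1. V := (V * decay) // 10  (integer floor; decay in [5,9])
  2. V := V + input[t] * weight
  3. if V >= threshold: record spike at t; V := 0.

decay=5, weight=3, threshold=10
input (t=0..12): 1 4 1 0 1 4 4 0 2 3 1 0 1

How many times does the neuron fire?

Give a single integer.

Answer: 4

Derivation:
t=0: input=1 -> V=3
t=1: input=4 -> V=0 FIRE
t=2: input=1 -> V=3
t=3: input=0 -> V=1
t=4: input=1 -> V=3
t=5: input=4 -> V=0 FIRE
t=6: input=4 -> V=0 FIRE
t=7: input=0 -> V=0
t=8: input=2 -> V=6
t=9: input=3 -> V=0 FIRE
t=10: input=1 -> V=3
t=11: input=0 -> V=1
t=12: input=1 -> V=3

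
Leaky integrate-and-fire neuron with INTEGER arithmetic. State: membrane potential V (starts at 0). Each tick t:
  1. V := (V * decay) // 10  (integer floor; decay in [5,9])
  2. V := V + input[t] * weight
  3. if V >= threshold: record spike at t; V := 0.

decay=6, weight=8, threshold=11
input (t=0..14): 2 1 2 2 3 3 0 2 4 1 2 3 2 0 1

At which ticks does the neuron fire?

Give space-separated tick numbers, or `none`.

Answer: 0 2 3 4 5 7 8 10 11 12

Derivation:
t=0: input=2 -> V=0 FIRE
t=1: input=1 -> V=8
t=2: input=2 -> V=0 FIRE
t=3: input=2 -> V=0 FIRE
t=4: input=3 -> V=0 FIRE
t=5: input=3 -> V=0 FIRE
t=6: input=0 -> V=0
t=7: input=2 -> V=0 FIRE
t=8: input=4 -> V=0 FIRE
t=9: input=1 -> V=8
t=10: input=2 -> V=0 FIRE
t=11: input=3 -> V=0 FIRE
t=12: input=2 -> V=0 FIRE
t=13: input=0 -> V=0
t=14: input=1 -> V=8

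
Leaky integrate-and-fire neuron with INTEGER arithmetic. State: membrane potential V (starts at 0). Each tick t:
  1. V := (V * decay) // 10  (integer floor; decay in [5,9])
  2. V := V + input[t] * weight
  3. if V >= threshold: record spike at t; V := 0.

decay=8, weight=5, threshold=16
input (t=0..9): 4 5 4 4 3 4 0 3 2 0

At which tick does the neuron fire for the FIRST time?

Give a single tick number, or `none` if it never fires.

Answer: 0

Derivation:
t=0: input=4 -> V=0 FIRE
t=1: input=5 -> V=0 FIRE
t=2: input=4 -> V=0 FIRE
t=3: input=4 -> V=0 FIRE
t=4: input=3 -> V=15
t=5: input=4 -> V=0 FIRE
t=6: input=0 -> V=0
t=7: input=3 -> V=15
t=8: input=2 -> V=0 FIRE
t=9: input=0 -> V=0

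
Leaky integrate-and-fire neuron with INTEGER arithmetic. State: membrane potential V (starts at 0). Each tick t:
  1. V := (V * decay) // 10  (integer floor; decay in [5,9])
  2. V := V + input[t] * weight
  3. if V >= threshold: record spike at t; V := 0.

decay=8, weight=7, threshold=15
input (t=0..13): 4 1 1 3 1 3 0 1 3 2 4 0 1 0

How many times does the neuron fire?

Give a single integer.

t=0: input=4 -> V=0 FIRE
t=1: input=1 -> V=7
t=2: input=1 -> V=12
t=3: input=3 -> V=0 FIRE
t=4: input=1 -> V=7
t=5: input=3 -> V=0 FIRE
t=6: input=0 -> V=0
t=7: input=1 -> V=7
t=8: input=3 -> V=0 FIRE
t=9: input=2 -> V=14
t=10: input=4 -> V=0 FIRE
t=11: input=0 -> V=0
t=12: input=1 -> V=7
t=13: input=0 -> V=5

Answer: 5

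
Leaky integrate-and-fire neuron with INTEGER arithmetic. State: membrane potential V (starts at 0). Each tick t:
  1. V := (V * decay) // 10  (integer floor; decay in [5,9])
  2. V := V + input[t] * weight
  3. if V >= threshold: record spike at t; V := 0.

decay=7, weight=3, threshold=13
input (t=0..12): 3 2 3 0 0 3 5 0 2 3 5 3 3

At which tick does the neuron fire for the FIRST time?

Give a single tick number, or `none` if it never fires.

Answer: 2

Derivation:
t=0: input=3 -> V=9
t=1: input=2 -> V=12
t=2: input=3 -> V=0 FIRE
t=3: input=0 -> V=0
t=4: input=0 -> V=0
t=5: input=3 -> V=9
t=6: input=5 -> V=0 FIRE
t=7: input=0 -> V=0
t=8: input=2 -> V=6
t=9: input=3 -> V=0 FIRE
t=10: input=5 -> V=0 FIRE
t=11: input=3 -> V=9
t=12: input=3 -> V=0 FIRE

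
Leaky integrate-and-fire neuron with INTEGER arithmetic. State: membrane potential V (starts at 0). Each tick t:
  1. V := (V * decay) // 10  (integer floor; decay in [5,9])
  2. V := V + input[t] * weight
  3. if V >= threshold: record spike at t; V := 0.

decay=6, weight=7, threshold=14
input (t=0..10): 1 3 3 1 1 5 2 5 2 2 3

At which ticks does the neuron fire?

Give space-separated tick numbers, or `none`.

Answer: 1 2 5 6 7 8 9 10

Derivation:
t=0: input=1 -> V=7
t=1: input=3 -> V=0 FIRE
t=2: input=3 -> V=0 FIRE
t=3: input=1 -> V=7
t=4: input=1 -> V=11
t=5: input=5 -> V=0 FIRE
t=6: input=2 -> V=0 FIRE
t=7: input=5 -> V=0 FIRE
t=8: input=2 -> V=0 FIRE
t=9: input=2 -> V=0 FIRE
t=10: input=3 -> V=0 FIRE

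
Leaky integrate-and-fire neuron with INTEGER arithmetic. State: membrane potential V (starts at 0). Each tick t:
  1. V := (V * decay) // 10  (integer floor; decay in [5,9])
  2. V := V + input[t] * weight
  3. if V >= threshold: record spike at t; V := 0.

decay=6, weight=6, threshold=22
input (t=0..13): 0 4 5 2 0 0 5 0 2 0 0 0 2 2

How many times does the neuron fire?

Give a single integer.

t=0: input=0 -> V=0
t=1: input=4 -> V=0 FIRE
t=2: input=5 -> V=0 FIRE
t=3: input=2 -> V=12
t=4: input=0 -> V=7
t=5: input=0 -> V=4
t=6: input=5 -> V=0 FIRE
t=7: input=0 -> V=0
t=8: input=2 -> V=12
t=9: input=0 -> V=7
t=10: input=0 -> V=4
t=11: input=0 -> V=2
t=12: input=2 -> V=13
t=13: input=2 -> V=19

Answer: 3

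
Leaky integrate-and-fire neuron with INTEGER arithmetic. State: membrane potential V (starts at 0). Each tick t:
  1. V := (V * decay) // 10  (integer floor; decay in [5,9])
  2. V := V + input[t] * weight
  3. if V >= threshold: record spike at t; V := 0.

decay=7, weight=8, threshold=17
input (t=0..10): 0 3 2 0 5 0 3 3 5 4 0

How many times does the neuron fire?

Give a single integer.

t=0: input=0 -> V=0
t=1: input=3 -> V=0 FIRE
t=2: input=2 -> V=16
t=3: input=0 -> V=11
t=4: input=5 -> V=0 FIRE
t=5: input=0 -> V=0
t=6: input=3 -> V=0 FIRE
t=7: input=3 -> V=0 FIRE
t=8: input=5 -> V=0 FIRE
t=9: input=4 -> V=0 FIRE
t=10: input=0 -> V=0

Answer: 6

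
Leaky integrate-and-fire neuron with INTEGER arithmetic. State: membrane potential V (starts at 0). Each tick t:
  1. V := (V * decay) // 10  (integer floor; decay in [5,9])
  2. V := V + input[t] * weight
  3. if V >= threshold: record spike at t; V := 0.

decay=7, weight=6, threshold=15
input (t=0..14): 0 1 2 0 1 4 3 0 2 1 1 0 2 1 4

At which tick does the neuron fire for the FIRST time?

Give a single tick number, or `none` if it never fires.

Answer: 2

Derivation:
t=0: input=0 -> V=0
t=1: input=1 -> V=6
t=2: input=2 -> V=0 FIRE
t=3: input=0 -> V=0
t=4: input=1 -> V=6
t=5: input=4 -> V=0 FIRE
t=6: input=3 -> V=0 FIRE
t=7: input=0 -> V=0
t=8: input=2 -> V=12
t=9: input=1 -> V=14
t=10: input=1 -> V=0 FIRE
t=11: input=0 -> V=0
t=12: input=2 -> V=12
t=13: input=1 -> V=14
t=14: input=4 -> V=0 FIRE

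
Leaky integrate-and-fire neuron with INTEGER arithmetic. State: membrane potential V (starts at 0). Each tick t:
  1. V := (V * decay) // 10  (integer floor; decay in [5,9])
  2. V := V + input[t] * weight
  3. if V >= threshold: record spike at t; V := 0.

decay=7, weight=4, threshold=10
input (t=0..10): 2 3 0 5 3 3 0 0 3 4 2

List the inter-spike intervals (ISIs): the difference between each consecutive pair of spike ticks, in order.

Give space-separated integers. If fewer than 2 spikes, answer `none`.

Answer: 2 1 1 3 1

Derivation:
t=0: input=2 -> V=8
t=1: input=3 -> V=0 FIRE
t=2: input=0 -> V=0
t=3: input=5 -> V=0 FIRE
t=4: input=3 -> V=0 FIRE
t=5: input=3 -> V=0 FIRE
t=6: input=0 -> V=0
t=7: input=0 -> V=0
t=8: input=3 -> V=0 FIRE
t=9: input=4 -> V=0 FIRE
t=10: input=2 -> V=8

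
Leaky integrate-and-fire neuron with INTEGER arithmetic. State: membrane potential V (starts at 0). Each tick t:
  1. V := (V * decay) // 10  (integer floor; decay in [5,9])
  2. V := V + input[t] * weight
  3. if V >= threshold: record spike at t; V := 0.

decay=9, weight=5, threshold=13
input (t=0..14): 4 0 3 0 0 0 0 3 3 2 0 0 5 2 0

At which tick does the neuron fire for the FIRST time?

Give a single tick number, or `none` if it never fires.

t=0: input=4 -> V=0 FIRE
t=1: input=0 -> V=0
t=2: input=3 -> V=0 FIRE
t=3: input=0 -> V=0
t=4: input=0 -> V=0
t=5: input=0 -> V=0
t=6: input=0 -> V=0
t=7: input=3 -> V=0 FIRE
t=8: input=3 -> V=0 FIRE
t=9: input=2 -> V=10
t=10: input=0 -> V=9
t=11: input=0 -> V=8
t=12: input=5 -> V=0 FIRE
t=13: input=2 -> V=10
t=14: input=0 -> V=9

Answer: 0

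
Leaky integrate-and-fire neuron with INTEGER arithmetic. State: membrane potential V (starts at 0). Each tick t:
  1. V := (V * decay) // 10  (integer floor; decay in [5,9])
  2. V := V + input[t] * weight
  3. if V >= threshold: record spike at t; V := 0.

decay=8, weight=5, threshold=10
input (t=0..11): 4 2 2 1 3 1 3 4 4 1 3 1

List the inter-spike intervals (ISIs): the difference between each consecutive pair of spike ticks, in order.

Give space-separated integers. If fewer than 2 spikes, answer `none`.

t=0: input=4 -> V=0 FIRE
t=1: input=2 -> V=0 FIRE
t=2: input=2 -> V=0 FIRE
t=3: input=1 -> V=5
t=4: input=3 -> V=0 FIRE
t=5: input=1 -> V=5
t=6: input=3 -> V=0 FIRE
t=7: input=4 -> V=0 FIRE
t=8: input=4 -> V=0 FIRE
t=9: input=1 -> V=5
t=10: input=3 -> V=0 FIRE
t=11: input=1 -> V=5

Answer: 1 1 2 2 1 1 2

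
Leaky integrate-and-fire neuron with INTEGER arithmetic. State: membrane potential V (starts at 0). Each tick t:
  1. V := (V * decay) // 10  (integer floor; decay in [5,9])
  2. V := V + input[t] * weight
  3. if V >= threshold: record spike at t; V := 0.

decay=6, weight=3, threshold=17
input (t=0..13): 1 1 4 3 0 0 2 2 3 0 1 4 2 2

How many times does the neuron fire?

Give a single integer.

Answer: 1

Derivation:
t=0: input=1 -> V=3
t=1: input=1 -> V=4
t=2: input=4 -> V=14
t=3: input=3 -> V=0 FIRE
t=4: input=0 -> V=0
t=5: input=0 -> V=0
t=6: input=2 -> V=6
t=7: input=2 -> V=9
t=8: input=3 -> V=14
t=9: input=0 -> V=8
t=10: input=1 -> V=7
t=11: input=4 -> V=16
t=12: input=2 -> V=15
t=13: input=2 -> V=15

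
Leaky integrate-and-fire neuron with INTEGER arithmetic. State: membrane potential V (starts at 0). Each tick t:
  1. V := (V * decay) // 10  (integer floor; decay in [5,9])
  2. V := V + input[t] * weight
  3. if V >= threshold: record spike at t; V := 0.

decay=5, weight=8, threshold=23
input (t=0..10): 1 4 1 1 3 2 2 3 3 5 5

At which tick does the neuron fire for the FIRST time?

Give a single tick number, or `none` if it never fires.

t=0: input=1 -> V=8
t=1: input=4 -> V=0 FIRE
t=2: input=1 -> V=8
t=3: input=1 -> V=12
t=4: input=3 -> V=0 FIRE
t=5: input=2 -> V=16
t=6: input=2 -> V=0 FIRE
t=7: input=3 -> V=0 FIRE
t=8: input=3 -> V=0 FIRE
t=9: input=5 -> V=0 FIRE
t=10: input=5 -> V=0 FIRE

Answer: 1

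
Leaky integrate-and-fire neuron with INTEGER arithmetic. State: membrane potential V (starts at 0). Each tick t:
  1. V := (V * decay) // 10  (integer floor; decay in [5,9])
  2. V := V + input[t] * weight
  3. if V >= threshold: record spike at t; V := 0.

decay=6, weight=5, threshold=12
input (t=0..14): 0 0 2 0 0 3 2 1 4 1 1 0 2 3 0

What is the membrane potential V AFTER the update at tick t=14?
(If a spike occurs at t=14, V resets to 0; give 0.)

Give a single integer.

Answer: 0

Derivation:
t=0: input=0 -> V=0
t=1: input=0 -> V=0
t=2: input=2 -> V=10
t=3: input=0 -> V=6
t=4: input=0 -> V=3
t=5: input=3 -> V=0 FIRE
t=6: input=2 -> V=10
t=7: input=1 -> V=11
t=8: input=4 -> V=0 FIRE
t=9: input=1 -> V=5
t=10: input=1 -> V=8
t=11: input=0 -> V=4
t=12: input=2 -> V=0 FIRE
t=13: input=3 -> V=0 FIRE
t=14: input=0 -> V=0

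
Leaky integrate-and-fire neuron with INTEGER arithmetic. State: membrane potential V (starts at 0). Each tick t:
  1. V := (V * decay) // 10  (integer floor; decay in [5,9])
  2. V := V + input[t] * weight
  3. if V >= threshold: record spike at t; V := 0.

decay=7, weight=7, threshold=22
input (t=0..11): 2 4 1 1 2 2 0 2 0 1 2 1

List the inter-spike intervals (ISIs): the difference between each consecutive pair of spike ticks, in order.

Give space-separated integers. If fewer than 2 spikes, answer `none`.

Answer: 4 5

Derivation:
t=0: input=2 -> V=14
t=1: input=4 -> V=0 FIRE
t=2: input=1 -> V=7
t=3: input=1 -> V=11
t=4: input=2 -> V=21
t=5: input=2 -> V=0 FIRE
t=6: input=0 -> V=0
t=7: input=2 -> V=14
t=8: input=0 -> V=9
t=9: input=1 -> V=13
t=10: input=2 -> V=0 FIRE
t=11: input=1 -> V=7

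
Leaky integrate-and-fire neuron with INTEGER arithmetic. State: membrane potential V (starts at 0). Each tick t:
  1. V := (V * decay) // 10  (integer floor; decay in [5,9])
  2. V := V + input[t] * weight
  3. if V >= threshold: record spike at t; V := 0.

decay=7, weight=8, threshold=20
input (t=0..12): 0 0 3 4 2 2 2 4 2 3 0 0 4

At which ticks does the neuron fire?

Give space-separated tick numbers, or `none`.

Answer: 2 3 5 7 9 12

Derivation:
t=0: input=0 -> V=0
t=1: input=0 -> V=0
t=2: input=3 -> V=0 FIRE
t=3: input=4 -> V=0 FIRE
t=4: input=2 -> V=16
t=5: input=2 -> V=0 FIRE
t=6: input=2 -> V=16
t=7: input=4 -> V=0 FIRE
t=8: input=2 -> V=16
t=9: input=3 -> V=0 FIRE
t=10: input=0 -> V=0
t=11: input=0 -> V=0
t=12: input=4 -> V=0 FIRE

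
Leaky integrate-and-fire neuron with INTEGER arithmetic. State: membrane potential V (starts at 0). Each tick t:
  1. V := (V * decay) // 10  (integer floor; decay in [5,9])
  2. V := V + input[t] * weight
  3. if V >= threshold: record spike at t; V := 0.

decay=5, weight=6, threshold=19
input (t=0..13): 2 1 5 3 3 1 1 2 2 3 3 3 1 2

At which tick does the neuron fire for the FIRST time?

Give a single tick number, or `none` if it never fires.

Answer: 2

Derivation:
t=0: input=2 -> V=12
t=1: input=1 -> V=12
t=2: input=5 -> V=0 FIRE
t=3: input=3 -> V=18
t=4: input=3 -> V=0 FIRE
t=5: input=1 -> V=6
t=6: input=1 -> V=9
t=7: input=2 -> V=16
t=8: input=2 -> V=0 FIRE
t=9: input=3 -> V=18
t=10: input=3 -> V=0 FIRE
t=11: input=3 -> V=18
t=12: input=1 -> V=15
t=13: input=2 -> V=0 FIRE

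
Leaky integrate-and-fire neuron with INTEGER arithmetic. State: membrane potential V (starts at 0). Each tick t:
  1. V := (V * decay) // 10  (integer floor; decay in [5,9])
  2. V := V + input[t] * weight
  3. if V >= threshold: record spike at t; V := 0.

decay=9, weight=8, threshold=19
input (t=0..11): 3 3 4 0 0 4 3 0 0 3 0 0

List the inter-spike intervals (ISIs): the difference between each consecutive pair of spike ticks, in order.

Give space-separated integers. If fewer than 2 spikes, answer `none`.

Answer: 1 1 3 1 3

Derivation:
t=0: input=3 -> V=0 FIRE
t=1: input=3 -> V=0 FIRE
t=2: input=4 -> V=0 FIRE
t=3: input=0 -> V=0
t=4: input=0 -> V=0
t=5: input=4 -> V=0 FIRE
t=6: input=3 -> V=0 FIRE
t=7: input=0 -> V=0
t=8: input=0 -> V=0
t=9: input=3 -> V=0 FIRE
t=10: input=0 -> V=0
t=11: input=0 -> V=0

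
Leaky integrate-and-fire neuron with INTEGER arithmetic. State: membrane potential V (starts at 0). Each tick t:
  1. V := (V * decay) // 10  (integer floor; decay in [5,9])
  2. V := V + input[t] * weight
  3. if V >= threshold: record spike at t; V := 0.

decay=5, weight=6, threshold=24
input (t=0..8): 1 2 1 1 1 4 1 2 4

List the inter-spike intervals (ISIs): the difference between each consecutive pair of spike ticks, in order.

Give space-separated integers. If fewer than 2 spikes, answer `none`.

t=0: input=1 -> V=6
t=1: input=2 -> V=15
t=2: input=1 -> V=13
t=3: input=1 -> V=12
t=4: input=1 -> V=12
t=5: input=4 -> V=0 FIRE
t=6: input=1 -> V=6
t=7: input=2 -> V=15
t=8: input=4 -> V=0 FIRE

Answer: 3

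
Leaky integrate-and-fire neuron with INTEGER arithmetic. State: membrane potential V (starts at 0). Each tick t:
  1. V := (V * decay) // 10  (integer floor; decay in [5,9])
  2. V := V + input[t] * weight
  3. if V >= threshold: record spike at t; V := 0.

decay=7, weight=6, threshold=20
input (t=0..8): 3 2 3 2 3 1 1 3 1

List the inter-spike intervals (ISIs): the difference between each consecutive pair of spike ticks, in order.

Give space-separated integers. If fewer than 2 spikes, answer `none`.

Answer: 2 4

Derivation:
t=0: input=3 -> V=18
t=1: input=2 -> V=0 FIRE
t=2: input=3 -> V=18
t=3: input=2 -> V=0 FIRE
t=4: input=3 -> V=18
t=5: input=1 -> V=18
t=6: input=1 -> V=18
t=7: input=3 -> V=0 FIRE
t=8: input=1 -> V=6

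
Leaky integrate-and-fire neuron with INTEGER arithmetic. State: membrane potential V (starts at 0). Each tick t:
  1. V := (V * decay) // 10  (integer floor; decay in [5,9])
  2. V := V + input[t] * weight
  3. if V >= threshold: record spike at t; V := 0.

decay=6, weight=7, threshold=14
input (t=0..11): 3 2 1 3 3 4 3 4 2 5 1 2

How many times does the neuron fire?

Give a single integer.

t=0: input=3 -> V=0 FIRE
t=1: input=2 -> V=0 FIRE
t=2: input=1 -> V=7
t=3: input=3 -> V=0 FIRE
t=4: input=3 -> V=0 FIRE
t=5: input=4 -> V=0 FIRE
t=6: input=3 -> V=0 FIRE
t=7: input=4 -> V=0 FIRE
t=8: input=2 -> V=0 FIRE
t=9: input=5 -> V=0 FIRE
t=10: input=1 -> V=7
t=11: input=2 -> V=0 FIRE

Answer: 10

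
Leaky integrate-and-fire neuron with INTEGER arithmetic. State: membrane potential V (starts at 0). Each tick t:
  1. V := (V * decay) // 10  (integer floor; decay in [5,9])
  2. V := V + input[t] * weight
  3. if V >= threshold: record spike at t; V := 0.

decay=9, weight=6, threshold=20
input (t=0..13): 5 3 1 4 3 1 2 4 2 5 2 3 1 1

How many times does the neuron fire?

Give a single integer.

Answer: 7

Derivation:
t=0: input=5 -> V=0 FIRE
t=1: input=3 -> V=18
t=2: input=1 -> V=0 FIRE
t=3: input=4 -> V=0 FIRE
t=4: input=3 -> V=18
t=5: input=1 -> V=0 FIRE
t=6: input=2 -> V=12
t=7: input=4 -> V=0 FIRE
t=8: input=2 -> V=12
t=9: input=5 -> V=0 FIRE
t=10: input=2 -> V=12
t=11: input=3 -> V=0 FIRE
t=12: input=1 -> V=6
t=13: input=1 -> V=11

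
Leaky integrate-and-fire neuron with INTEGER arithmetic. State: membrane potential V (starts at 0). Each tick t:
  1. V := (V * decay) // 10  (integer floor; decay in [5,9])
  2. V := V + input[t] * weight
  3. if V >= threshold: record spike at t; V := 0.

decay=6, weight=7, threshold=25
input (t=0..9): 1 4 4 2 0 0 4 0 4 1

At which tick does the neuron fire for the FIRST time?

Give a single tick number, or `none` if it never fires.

t=0: input=1 -> V=7
t=1: input=4 -> V=0 FIRE
t=2: input=4 -> V=0 FIRE
t=3: input=2 -> V=14
t=4: input=0 -> V=8
t=5: input=0 -> V=4
t=6: input=4 -> V=0 FIRE
t=7: input=0 -> V=0
t=8: input=4 -> V=0 FIRE
t=9: input=1 -> V=7

Answer: 1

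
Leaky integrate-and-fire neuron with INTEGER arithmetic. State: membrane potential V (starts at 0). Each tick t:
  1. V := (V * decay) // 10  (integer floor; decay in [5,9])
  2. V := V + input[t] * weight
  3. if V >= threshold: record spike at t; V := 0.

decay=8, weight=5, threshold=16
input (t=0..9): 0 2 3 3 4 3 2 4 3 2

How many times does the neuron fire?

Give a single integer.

t=0: input=0 -> V=0
t=1: input=2 -> V=10
t=2: input=3 -> V=0 FIRE
t=3: input=3 -> V=15
t=4: input=4 -> V=0 FIRE
t=5: input=3 -> V=15
t=6: input=2 -> V=0 FIRE
t=7: input=4 -> V=0 FIRE
t=8: input=3 -> V=15
t=9: input=2 -> V=0 FIRE

Answer: 5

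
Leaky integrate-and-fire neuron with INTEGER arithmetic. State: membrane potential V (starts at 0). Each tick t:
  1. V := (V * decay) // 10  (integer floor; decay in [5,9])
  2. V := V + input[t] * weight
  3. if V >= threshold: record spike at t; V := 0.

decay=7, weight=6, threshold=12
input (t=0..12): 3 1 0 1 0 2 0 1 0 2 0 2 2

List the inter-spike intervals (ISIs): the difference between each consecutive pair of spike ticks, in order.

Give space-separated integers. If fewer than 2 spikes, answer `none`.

Answer: 5 4 2 1

Derivation:
t=0: input=3 -> V=0 FIRE
t=1: input=1 -> V=6
t=2: input=0 -> V=4
t=3: input=1 -> V=8
t=4: input=0 -> V=5
t=5: input=2 -> V=0 FIRE
t=6: input=0 -> V=0
t=7: input=1 -> V=6
t=8: input=0 -> V=4
t=9: input=2 -> V=0 FIRE
t=10: input=0 -> V=0
t=11: input=2 -> V=0 FIRE
t=12: input=2 -> V=0 FIRE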